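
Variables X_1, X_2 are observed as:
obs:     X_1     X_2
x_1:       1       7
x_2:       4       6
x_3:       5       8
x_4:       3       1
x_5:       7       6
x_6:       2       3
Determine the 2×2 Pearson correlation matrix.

Step 1 — column means:
  mean(X_1) = (1 + 4 + 5 + 3 + 7 + 2) / 6 = 22/6 = 3.6667
  mean(X_2) = (7 + 6 + 8 + 1 + 6 + 3) / 6 = 31/6 = 5.1667

Step 2 — sample variances and covariances s[i,j] = (1/(n-1)) · Σ_k (x_{k,i} - mean_i) · (x_{k,j} - mean_j), with n-1 = 5:
  s[X_1,X_1] = ((-2.6667)·(-2.6667) + (0.3333)·(0.3333) + (1.3333)·(1.3333) + (-0.6667)·(-0.6667) + (3.3333)·(3.3333) + (-1.6667)·(-1.6667)) / 5 = 23.3333/5 = 4.6667
  s[X_1,X_2] = ((-2.6667)·(1.8333) + (0.3333)·(0.8333) + (1.3333)·(2.8333) + (-0.6667)·(-4.1667) + (3.3333)·(0.8333) + (-1.6667)·(-2.1667)) / 5 = 8.3333/5 = 1.6667
  s[X_2,X_2] = ((1.8333)·(1.8333) + (0.8333)·(0.8333) + (2.8333)·(2.8333) + (-4.1667)·(-4.1667) + (0.8333)·(0.8333) + (-2.1667)·(-2.1667)) / 5 = 34.8333/5 = 6.9667
  Sample standard deviations s_i = √(s[i,i]):
  s(X_1) = √(4.6667) = 2.1602
  s(X_2) = √(6.9667) = 2.6394

Step 3 — r_{ij} = s_{ij} / (s_i · s_j):
  r[X_1,X_1] = 1 (diagonal).
  r[X_1,X_2] = 1.6667 / (2.1602 · 2.6394) = 1.6667 / 5.7019 = 0.2923
  r[X_2,X_2] = 1 (diagonal).

R is symmetric with unit diagonal. Assembling:

R = [[1, 0.2923],
 [0.2923, 1]]


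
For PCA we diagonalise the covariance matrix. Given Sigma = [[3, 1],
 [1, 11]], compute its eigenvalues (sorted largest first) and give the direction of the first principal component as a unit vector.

Step 1 — characteristic polynomial of 2×2 Sigma:
  det(Sigma - λI) = λ² - trace · λ + det = 0.
  trace = 3 + 11 = 14, det = 3·11 - (1)² = 32.
Step 2 — discriminant:
  Δ = trace² - 4·det = 196 - 128 = 68.
Step 3 — eigenvalues:
  λ = (trace ± √Δ)/2 = (14 ± 8.2462)/2,
  λ_1 = 11.1231,  λ_2 = 2.8769.

Step 4 — unit eigenvector for λ_1: solve (Sigma - λ_1 I)v = 0. First row:
  (3 - 11.1231)·v_x + (1)·v_y = 0, i.e. (-8.1231)·v_x + (1)·v_y = 0,
  so v ∝ (b, λ_1 - a) = (1, 8.1231) = u.
  ||u|| = √((1)² + (8.1231)²) = √(66.9848) ≈ 8.1844,
  v_1 = u/||u|| ≈ (0.1222, 0.9925) (||v_1|| = 1).

λ_1 = 11.1231,  λ_2 = 2.8769;  v_1 ≈ (0.1222, 0.9925)


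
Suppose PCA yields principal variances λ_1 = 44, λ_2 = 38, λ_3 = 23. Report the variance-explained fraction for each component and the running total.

Step 1 — total variance = trace(Sigma) = Σ λ_i = 44 + 38 + 23 = 105.

Step 2 — fraction explained by component i = λ_i / Σ λ:
  PC1: 44/105 = 0.419
  PC2: 38/105 = 0.3619
  PC3: 23/105 = 0.219

Step 3 — cumulative fraction after k components = (λ_1 + ... + λ_k) / Σ λ:
  k = 1: 44/105 = 0.419
  k = 2: (44 + 38)/105 = 82/105 = 0.781
  k = 3: (44 + 38 + 23)/105 = 105/105 = 1

Summary (fraction, with percent):

explained: PC1 0.419 (41.9%), PC2 0.3619 (36.19%), PC3 0.219 (21.9%);  cumulative: 0.419, 0.781, 1


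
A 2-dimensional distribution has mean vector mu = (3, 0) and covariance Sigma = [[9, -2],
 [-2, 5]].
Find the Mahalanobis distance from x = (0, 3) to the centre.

Step 1 — centre the observation: (x - mu) = (-3, 3).

Step 2 — invert Sigma. det(Sigma) = 9·5 - (-2)² = 41.
  Sigma^{-1} = (1/det) · [[d, -b], [-b, a]] = [[0.122, 0.0488],
 [0.0488, 0.2195]].

Step 3 — form the quadratic (x - mu)^T · Sigma^{-1} · (x - mu):
  Sigma^{-1} · (x - mu) = (-0.2195, 0.5122).
  (x - mu)^T · [Sigma^{-1} · (x - mu)] = (-3)·(-0.2195) + (3)·(0.5122) = 2.1951.

Step 4 — take square root: d = √(2.1951) ≈ 1.4816.

d(x, mu) = √(2.1951) ≈ 1.4816


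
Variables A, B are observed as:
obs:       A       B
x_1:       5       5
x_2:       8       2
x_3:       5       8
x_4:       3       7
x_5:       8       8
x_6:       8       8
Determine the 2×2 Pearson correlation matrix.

Step 1 — column means:
  mean(A) = (5 + 8 + 5 + 3 + 8 + 8) / 6 = 37/6 = 6.1667
  mean(B) = (5 + 2 + 8 + 7 + 8 + 8) / 6 = 38/6 = 6.3333

Step 2 — sample variances and covariances s[i,j] = (1/(n-1)) · Σ_k (x_{k,i} - mean_i) · (x_{k,j} - mean_j), with n-1 = 5:
  s[A,A] = ((-1.1667)·(-1.1667) + (1.8333)·(1.8333) + (-1.1667)·(-1.1667) + (-3.1667)·(-3.1667) + (1.8333)·(1.8333) + (1.8333)·(1.8333)) / 5 = 22.8333/5 = 4.5667
  s[A,B] = ((-1.1667)·(-1.3333) + (1.8333)·(-4.3333) + (-1.1667)·(1.6667) + (-3.1667)·(0.6667) + (1.8333)·(1.6667) + (1.8333)·(1.6667)) / 5 = -4.3333/5 = -0.8667
  s[B,B] = ((-1.3333)·(-1.3333) + (-4.3333)·(-4.3333) + (1.6667)·(1.6667) + (0.6667)·(0.6667) + (1.6667)·(1.6667) + (1.6667)·(1.6667)) / 5 = 29.3333/5 = 5.8667
  Sample standard deviations s_i = √(s[i,i]):
  s(A) = √(4.5667) = 2.137
  s(B) = √(5.8667) = 2.4221

Step 3 — r_{ij} = s_{ij} / (s_i · s_j):
  r[A,A] = 1 (diagonal).
  r[A,B] = -0.8667 / (2.137 · 2.4221) = -0.8667 / 5.176 = -0.1674
  r[B,B] = 1 (diagonal).

R is symmetric with unit diagonal. Assembling:

R = [[1, -0.1674],
 [-0.1674, 1]]


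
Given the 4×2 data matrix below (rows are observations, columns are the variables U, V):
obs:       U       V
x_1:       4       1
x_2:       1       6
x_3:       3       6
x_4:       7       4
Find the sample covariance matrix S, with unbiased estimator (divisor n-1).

Step 1 — column means:
  mean(U) = (4 + 1 + 3 + 7) / 4 = 15/4 = 3.75
  mean(V) = (1 + 6 + 6 + 4) / 4 = 17/4 = 4.25

Step 2 — sample covariance S[i,j] = (1/(n-1)) · Σ_k (x_{k,i} - mean_i) · (x_{k,j} - mean_j), with n-1 = 3.
  S[U,U] = ((0.25)·(0.25) + (-2.75)·(-2.75) + (-0.75)·(-0.75) + (3.25)·(3.25)) / 3 = 18.75/3 = 6.25
  S[U,V] = ((0.25)·(-3.25) + (-2.75)·(1.75) + (-0.75)·(1.75) + (3.25)·(-0.25)) / 3 = -7.75/3 = -2.5833
  S[V,V] = ((-3.25)·(-3.25) + (1.75)·(1.75) + (1.75)·(1.75) + (-0.25)·(-0.25)) / 3 = 16.75/3 = 5.5833

S is symmetric (S[j,i] = S[i,j]). Assembling:

S = [[6.25, -2.5833],
 [-2.5833, 5.5833]]


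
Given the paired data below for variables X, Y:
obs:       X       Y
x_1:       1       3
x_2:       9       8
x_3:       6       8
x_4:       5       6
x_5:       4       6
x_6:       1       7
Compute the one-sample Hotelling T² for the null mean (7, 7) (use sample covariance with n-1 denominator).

Step 1 — sample mean vector:
  mean(X) = (1 + 9 + 6 + 5 + 4 + 1) / 6 = 26/6 = 4.3333
  mean(Y) = (3 + 8 + 8 + 6 + 6 + 7) / 6 = 38/6 = 6.3333
  x̄ = (4.3333, 6.3333),  deviation x̄ - mu_0 = (4.3333, 6.3333) - (7, 7) = (-2.6667, -0.6667).

Step 2 — sample covariance matrix, S[i,j] = (1/(n-1)) · Σ_k (x_{k,i} - mean_i) · (x_{k,j} - mean_j), divisor n-1 = 5:
  S[X,X] = ((-3.3333)·(-3.3333) + (4.6667)·(4.6667) + (1.6667)·(1.6667) + (0.6667)·(0.6667) + (-0.3333)·(-0.3333) + (-3.3333)·(-3.3333)) / 5 = 47.3333/5 = 9.4667
  S[X,Y] = ((-3.3333)·(-3.3333) + (4.6667)·(1.6667) + (1.6667)·(1.6667) + (0.6667)·(-0.3333) + (-0.3333)·(-0.3333) + (-3.3333)·(0.6667)) / 5 = 19.3333/5 = 3.8667
  S[Y,Y] = ((-3.3333)·(-3.3333) + (1.6667)·(1.6667) + (1.6667)·(1.6667) + (-0.3333)·(-0.3333) + (-0.3333)·(-0.3333) + (0.6667)·(0.6667)) / 5 = 17.3333/5 = 3.4667
  S = [[9.4667, 3.8667],
 [3.8667, 3.4667]].

Step 3 — invert S. det(S) = 9.4667·3.4667 - (3.8667)² = 17.8667.
  S^{-1} = (1/det) · [[d, -b], [-b, a]] = [[0.194, -0.2164],
 [-0.2164, 0.5299]].

Step 4 — quadratic form (x̄ - mu_0)^T · S^{-1} · (x̄ - mu_0):
  S^{-1} · (x̄ - mu_0) = (-0.3731, 0.2239),
  (x̄ - mu_0)^T · [...] = (-2.6667)·(-0.3731) + (-0.6667)·(0.2239) = 0.8458.

Step 5 — scale by n: T² = 6 · 0.8458 = 5.0746.

T² ≈ 5.0746


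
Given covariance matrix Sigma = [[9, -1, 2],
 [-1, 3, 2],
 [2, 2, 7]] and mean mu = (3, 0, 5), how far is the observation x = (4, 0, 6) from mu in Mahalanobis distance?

Step 1 — centre the observation: (x - mu) = (1, 0, 1).

Step 2 — invert Sigma (cofactor / det for 3×3, or solve directly):
  Sigma^{-1} = [[0.1349, 0.0873, -0.0635],
 [0.0873, 0.4683, -0.1587],
 [-0.0635, -0.1587, 0.2063]].

Step 3 — form the quadratic (x - mu)^T · Sigma^{-1} · (x - mu):
  Sigma^{-1} · (x - mu) = (0.0714, -0.0714, 0.1429).
  (x - mu)^T · [Sigma^{-1} · (x - mu)] = (1)·(0.0714) + (0)·(-0.0714) + (1)·(0.1429) = 0.2143.

Step 4 — take square root: d = √(0.2143) ≈ 0.4629.

d(x, mu) = √(0.2143) ≈ 0.4629


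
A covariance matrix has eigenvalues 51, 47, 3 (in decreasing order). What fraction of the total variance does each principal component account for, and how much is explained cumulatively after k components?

Step 1 — total variance = trace(Sigma) = Σ λ_i = 51 + 47 + 3 = 101.

Step 2 — fraction explained by component i = λ_i / Σ λ:
  PC1: 51/101 = 0.505
  PC2: 47/101 = 0.4653
  PC3: 3/101 = 0.0297

Step 3 — cumulative fraction after k components = (λ_1 + ... + λ_k) / Σ λ:
  k = 1: 51/101 = 0.505
  k = 2: (51 + 47)/101 = 98/101 = 0.9703
  k = 3: (51 + 47 + 3)/101 = 101/101 = 1

Summary (fraction, with percent):

explained: PC1 0.505 (50.5%), PC2 0.4653 (46.53%), PC3 0.0297 (2.97%);  cumulative: 0.505, 0.9703, 1


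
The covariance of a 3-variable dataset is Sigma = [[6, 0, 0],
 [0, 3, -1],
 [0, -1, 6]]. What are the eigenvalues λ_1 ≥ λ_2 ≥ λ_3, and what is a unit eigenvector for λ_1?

Step 1 — characteristic polynomial p(λ) = det(λI - Sigma) = λ³ - tr·λ² + c_1·λ - det, where tr = trace, c_1 = sum of the principal 2×2 minors, det = det(Sigma):
  tr = 6 + 3 + 6 = 15,
  c_1 = (6·3 - (0)²) + (6·6 - (0)²) + (3·6 - (-1)²) = 18 + 36 + 17 = 71,
  det = 6·(3·6 - (-1)²) - (0)·((0)·6 - (-1)·(0)) + (0)·((0)·(-1) - 3·(0)) = 6·(17) - (0)·(0) + (0)·(0) = 102.
  So p(λ) = λ³ - 15λ² + 71λ - 102.
Step 2 — look for an integer root (rational root theorem: any rational root is an integer divisor of 102). Testing λ = 6:
  p(6) = 216 - 540 + 426 - 102 = 0  ✓
  Dividing out (λ - 6): p(λ) = (λ - 6)(λ² - 9λ + 17).
Step 3 — remaining eigenvalues from the quadratic λ² - 9λ + 17 = 0:
  Δ = 9² - 4·17 = 81 - 68 = 13,  λ = (9 ± √13)/2 = (9 ± 3.6056)/2 ≈ 6.3028 or 2.6972.
  Sorted: λ_1 = 6.3028,  λ_2 = 6,  λ_3 = 2.6972  (check: sum = 15 = tr ✓).

Step 4 — unit eigenvector for λ_1 ≈ 6.3028: v spans the null space of (Sigma - λ_1 I), whose rows are
  r_1 = (-0.3028, 0, 0),  r_2 = (0, -3.3028, -1),  r_3 = (0, -1, -0.3028).
  v is orthogonal to every row, so take v ∝ r_1 × r_2 = ((0)·(-1) - (0)·(-3.3028), (0)·(0) - (-0.3028)·(-1), (-0.3028)·(-3.3028) - (0)·(0)) ≈ (0, -0.3028, 1).
  Rescale (multiply by -1 so the first nonzero entry is positive): u = (0, 0.3028, -1).
  ||u|| = √((0)² + (0.3028)² + (-1)²) = √(1.0917) ≈ 1.0448,  v_1 = u/||u|| ≈ (0, 0.2898, -0.9571) (||v_1|| = 1).

λ_1 = 6.3028,  λ_2 = 6,  λ_3 = 2.6972;  v_1 ≈ (0, 0.2898, -0.9571)


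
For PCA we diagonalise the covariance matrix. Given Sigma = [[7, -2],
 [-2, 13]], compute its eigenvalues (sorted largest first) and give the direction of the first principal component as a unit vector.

Step 1 — characteristic polynomial of 2×2 Sigma:
  det(Sigma - λI) = λ² - trace · λ + det = 0.
  trace = 7 + 13 = 20, det = 7·13 - (-2)² = 87.
Step 2 — discriminant:
  Δ = trace² - 4·det = 400 - 348 = 52.
Step 3 — eigenvalues:
  λ = (trace ± √Δ)/2 = (20 ± 7.2111)/2,
  λ_1 = 13.6056,  λ_2 = 6.3944.

Step 4 — unit eigenvector for λ_1: solve (Sigma - λ_1 I)v = 0. First row:
  (7 - 13.6056)·v_x + (-2)·v_y = 0, i.e. (-6.6056)·v_x + (-2)·v_y = 0,
  so v ∝ (b, λ_1 - a) = (-2, 6.6056); multiply by -1 so the first entry is positive: u = (2, -6.6056).
  ||u|| = √((2)² + (-6.6056)²) = √(47.6333) ≈ 6.9017,
  v_1 = u/||u|| ≈ (0.2898, -0.9571) (||v_1|| = 1).

λ_1 = 13.6056,  λ_2 = 6.3944;  v_1 ≈ (0.2898, -0.9571)


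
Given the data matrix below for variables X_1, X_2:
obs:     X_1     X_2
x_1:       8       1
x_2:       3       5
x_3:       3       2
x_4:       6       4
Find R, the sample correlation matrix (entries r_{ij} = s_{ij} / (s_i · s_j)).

Step 1 — column means:
  mean(X_1) = (8 + 3 + 3 + 6) / 4 = 20/4 = 5
  mean(X_2) = (1 + 5 + 2 + 4) / 4 = 12/4 = 3

Step 2 — sample variances and covariances s[i,j] = (1/(n-1)) · Σ_k (x_{k,i} - mean_i) · (x_{k,j} - mean_j), with n-1 = 3:
  s[X_1,X_1] = ((3)·(3) + (-2)·(-2) + (-2)·(-2) + (1)·(1)) / 3 = 18/3 = 6
  s[X_1,X_2] = ((3)·(-2) + (-2)·(2) + (-2)·(-1) + (1)·(1)) / 3 = -7/3 = -2.3333
  s[X_2,X_2] = ((-2)·(-2) + (2)·(2) + (-1)·(-1) + (1)·(1)) / 3 = 10/3 = 3.3333
  Sample standard deviations s_i = √(s[i,i]):
  s(X_1) = √(6) = 2.4495
  s(X_2) = √(3.3333) = 1.8257

Step 3 — r_{ij} = s_{ij} / (s_i · s_j):
  r[X_1,X_1] = 1 (diagonal).
  r[X_1,X_2] = -2.3333 / (2.4495 · 1.8257) = -2.3333 / 4.4721 = -0.5217
  r[X_2,X_2] = 1 (diagonal).

R is symmetric with unit diagonal. Assembling:

R = [[1, -0.5217],
 [-0.5217, 1]]


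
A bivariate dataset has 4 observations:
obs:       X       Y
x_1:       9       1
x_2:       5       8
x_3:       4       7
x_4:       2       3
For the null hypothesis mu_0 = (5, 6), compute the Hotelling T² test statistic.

Step 1 — sample mean vector:
  mean(X) = (9 + 5 + 4 + 2) / 4 = 20/4 = 5
  mean(Y) = (1 + 8 + 7 + 3) / 4 = 19/4 = 4.75
  x̄ = (5, 4.75),  deviation x̄ - mu_0 = (5, 4.75) - (5, 6) = (0, -1.25).

Step 2 — sample covariance matrix, S[i,j] = (1/(n-1)) · Σ_k (x_{k,i} - mean_i) · (x_{k,j} - mean_j), divisor n-1 = 3:
  S[X,X] = ((4)·(4) + (0)·(0) + (-1)·(-1) + (-3)·(-3)) / 3 = 26/3 = 8.6667
  S[X,Y] = ((4)·(-3.75) + (0)·(3.25) + (-1)·(2.25) + (-3)·(-1.75)) / 3 = -12/3 = -4
  S[Y,Y] = ((-3.75)·(-3.75) + (3.25)·(3.25) + (2.25)·(2.25) + (-1.75)·(-1.75)) / 3 = 32.75/3 = 10.9167
  S = [[8.6667, -4],
 [-4, 10.9167]].

Step 3 — invert S. det(S) = 8.6667·10.9167 - (-4)² = 78.6111.
  S^{-1} = (1/det) · [[d, -b], [-b, a]] = [[0.1389, 0.0509],
 [0.0509, 0.1102]].

Step 4 — quadratic form (x̄ - mu_0)^T · S^{-1} · (x̄ - mu_0):
  S^{-1} · (x̄ - mu_0) = (-0.0636, -0.1378),
  (x̄ - mu_0)^T · [...] = (0)·(-0.0636) + (-1.25)·(-0.1378) = 0.1723.

Step 5 — scale by n: T² = 4 · 0.1723 = 0.689.

T² ≈ 0.689


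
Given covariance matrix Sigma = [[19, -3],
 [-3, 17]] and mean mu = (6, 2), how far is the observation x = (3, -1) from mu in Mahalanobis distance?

Step 1 — centre the observation: (x - mu) = (-3, -3).

Step 2 — invert Sigma. det(Sigma) = 19·17 - (-3)² = 314.
  Sigma^{-1} = (1/det) · [[d, -b], [-b, a]] = [[0.0541, 0.0096],
 [0.0096, 0.0605]].

Step 3 — form the quadratic (x - mu)^T · Sigma^{-1} · (x - mu):
  Sigma^{-1} · (x - mu) = (-0.1911, -0.2102).
  (x - mu)^T · [Sigma^{-1} · (x - mu)] = (-3)·(-0.1911) + (-3)·(-0.2102) = 1.2038.

Step 4 — take square root: d = √(1.2038) ≈ 1.0972.

d(x, mu) = √(1.2038) ≈ 1.0972


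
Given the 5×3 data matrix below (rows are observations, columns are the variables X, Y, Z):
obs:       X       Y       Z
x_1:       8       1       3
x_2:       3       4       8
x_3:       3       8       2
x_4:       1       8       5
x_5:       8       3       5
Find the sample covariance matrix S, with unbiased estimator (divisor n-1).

Step 1 — column means:
  mean(X) = (8 + 3 + 3 + 1 + 8) / 5 = 23/5 = 4.6
  mean(Y) = (1 + 4 + 8 + 8 + 3) / 5 = 24/5 = 4.8
  mean(Z) = (3 + 8 + 2 + 5 + 5) / 5 = 23/5 = 4.6

Step 2 — sample covariance S[i,j] = (1/(n-1)) · Σ_k (x_{k,i} - mean_i) · (x_{k,j} - mean_j), with n-1 = 4.
  S[X,X] = ((3.4)·(3.4) + (-1.6)·(-1.6) + (-1.6)·(-1.6) + (-3.6)·(-3.6) + (3.4)·(3.4)) / 4 = 41.2/4 = 10.3
  S[X,Y] = ((3.4)·(-3.8) + (-1.6)·(-0.8) + (-1.6)·(3.2) + (-3.6)·(3.2) + (3.4)·(-1.8)) / 4 = -34.4/4 = -8.6
  S[X,Z] = ((3.4)·(-1.6) + (-1.6)·(3.4) + (-1.6)·(-2.6) + (-3.6)·(0.4) + (3.4)·(0.4)) / 4 = -6.8/4 = -1.7
  S[Y,Y] = ((-3.8)·(-3.8) + (-0.8)·(-0.8) + (3.2)·(3.2) + (3.2)·(3.2) + (-1.8)·(-1.8)) / 4 = 38.8/4 = 9.7
  S[Y,Z] = ((-3.8)·(-1.6) + (-0.8)·(3.4) + (3.2)·(-2.6) + (3.2)·(0.4) + (-1.8)·(0.4)) / 4 = -4.4/4 = -1.1
  S[Z,Z] = ((-1.6)·(-1.6) + (3.4)·(3.4) + (-2.6)·(-2.6) + (0.4)·(0.4) + (0.4)·(0.4)) / 4 = 21.2/4 = 5.3

S is symmetric (S[j,i] = S[i,j]). Assembling:

S = [[10.3, -8.6, -1.7],
 [-8.6, 9.7, -1.1],
 [-1.7, -1.1, 5.3]]


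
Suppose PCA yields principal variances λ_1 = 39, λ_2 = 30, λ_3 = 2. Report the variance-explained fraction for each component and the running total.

Step 1 — total variance = trace(Sigma) = Σ λ_i = 39 + 30 + 2 = 71.

Step 2 — fraction explained by component i = λ_i / Σ λ:
  PC1: 39/71 = 0.5493
  PC2: 30/71 = 0.4225
  PC3: 2/71 = 0.0282

Step 3 — cumulative fraction after k components = (λ_1 + ... + λ_k) / Σ λ:
  k = 1: 39/71 = 0.5493
  k = 2: (39 + 30)/71 = 69/71 = 0.9718
  k = 3: (39 + 30 + 2)/71 = 71/71 = 1

Summary (fraction, with percent):

explained: PC1 0.5493 (54.93%), PC2 0.4225 (42.25%), PC3 0.0282 (2.82%);  cumulative: 0.5493, 0.9718, 1


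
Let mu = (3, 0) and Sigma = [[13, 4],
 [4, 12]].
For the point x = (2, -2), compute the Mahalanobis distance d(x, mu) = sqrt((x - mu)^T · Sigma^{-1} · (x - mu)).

Step 1 — centre the observation: (x - mu) = (-1, -2).

Step 2 — invert Sigma. det(Sigma) = 13·12 - (4)² = 140.
  Sigma^{-1} = (1/det) · [[d, -b], [-b, a]] = [[0.0857, -0.0286],
 [-0.0286, 0.0929]].

Step 3 — form the quadratic (x - mu)^T · Sigma^{-1} · (x - mu):
  Sigma^{-1} · (x - mu) = (-0.0286, -0.1571).
  (x - mu)^T · [Sigma^{-1} · (x - mu)] = (-1)·(-0.0286) + (-2)·(-0.1571) = 0.3429.

Step 4 — take square root: d = √(0.3429) ≈ 0.5855.

d(x, mu) = √(0.3429) ≈ 0.5855


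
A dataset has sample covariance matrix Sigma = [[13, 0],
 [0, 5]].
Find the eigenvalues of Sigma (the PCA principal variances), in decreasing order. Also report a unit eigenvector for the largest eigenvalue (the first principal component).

Step 1 — characteristic polynomial of 2×2 Sigma:
  det(Sigma - λI) = λ² - trace · λ + det = 0.
  trace = 13 + 5 = 18, det = 13·5 - (0)² = 65.
Step 2 — discriminant:
  Δ = trace² - 4·det = 324 - 260 = 64.
Step 3 — eigenvalues:
  λ = (trace ± √Δ)/2 = (18 ± 8)/2,
  λ_1 = 13,  λ_2 = 5.

Step 4 — unit eigenvector for λ_1: Sigma is diagonal, so its eigenvectors are the coordinate axes. λ_1 = 13 is the diagonal entry on the first coordinate axis, hence
  v_1 = (1, 0) (||v_1|| = 1).

λ_1 = 13,  λ_2 = 5;  v_1 ≈ (1, 0)


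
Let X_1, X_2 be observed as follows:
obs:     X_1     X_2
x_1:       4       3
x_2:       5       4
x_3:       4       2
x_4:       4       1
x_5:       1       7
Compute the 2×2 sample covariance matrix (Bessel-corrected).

Step 1 — column means:
  mean(X_1) = (4 + 5 + 4 + 4 + 1) / 5 = 18/5 = 3.6
  mean(X_2) = (3 + 4 + 2 + 1 + 7) / 5 = 17/5 = 3.4

Step 2 — sample covariance S[i,j] = (1/(n-1)) · Σ_k (x_{k,i} - mean_i) · (x_{k,j} - mean_j), with n-1 = 4.
  S[X_1,X_1] = ((0.4)·(0.4) + (1.4)·(1.4) + (0.4)·(0.4) + (0.4)·(0.4) + (-2.6)·(-2.6)) / 4 = 9.2/4 = 2.3
  S[X_1,X_2] = ((0.4)·(-0.4) + (1.4)·(0.6) + (0.4)·(-1.4) + (0.4)·(-2.4) + (-2.6)·(3.6)) / 4 = -10.2/4 = -2.55
  S[X_2,X_2] = ((-0.4)·(-0.4) + (0.6)·(0.6) + (-1.4)·(-1.4) + (-2.4)·(-2.4) + (3.6)·(3.6)) / 4 = 21.2/4 = 5.3

S is symmetric (S[j,i] = S[i,j]). Assembling:

S = [[2.3, -2.55],
 [-2.55, 5.3]]


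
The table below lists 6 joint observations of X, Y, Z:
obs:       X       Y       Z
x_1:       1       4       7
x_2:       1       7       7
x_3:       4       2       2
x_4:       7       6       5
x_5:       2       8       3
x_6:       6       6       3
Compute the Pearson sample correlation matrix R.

Step 1 — column means:
  mean(X) = (1 + 1 + 4 + 7 + 2 + 6) / 6 = 21/6 = 3.5
  mean(Y) = (4 + 7 + 2 + 6 + 8 + 6) / 6 = 33/6 = 5.5
  mean(Z) = (7 + 7 + 2 + 5 + 3 + 3) / 6 = 27/6 = 4.5

Step 2 — sample variances and covariances s[i,j] = (1/(n-1)) · Σ_k (x_{k,i} - mean_i) · (x_{k,j} - mean_j), with n-1 = 5:
  s[X,X] = ((-2.5)·(-2.5) + (-2.5)·(-2.5) + (0.5)·(0.5) + (3.5)·(3.5) + (-1.5)·(-1.5) + (2.5)·(2.5)) / 5 = 33.5/5 = 6.7
  s[X,Y] = ((-2.5)·(-1.5) + (-2.5)·(1.5) + (0.5)·(-3.5) + (3.5)·(0.5) + (-1.5)·(2.5) + (2.5)·(0.5)) / 5 = -2.5/5 = -0.5
  s[X,Z] = ((-2.5)·(2.5) + (-2.5)·(2.5) + (0.5)·(-2.5) + (3.5)·(0.5) + (-1.5)·(-1.5) + (2.5)·(-1.5)) / 5 = -13.5/5 = -2.7
  s[Y,Y] = ((-1.5)·(-1.5) + (1.5)·(1.5) + (-3.5)·(-3.5) + (0.5)·(0.5) + (2.5)·(2.5) + (0.5)·(0.5)) / 5 = 23.5/5 = 4.7
  s[Y,Z] = ((-1.5)·(2.5) + (1.5)·(2.5) + (-3.5)·(-2.5) + (0.5)·(0.5) + (2.5)·(-1.5) + (0.5)·(-1.5)) / 5 = 4.5/5 = 0.9
  s[Z,Z] = ((2.5)·(2.5) + (2.5)·(2.5) + (-2.5)·(-2.5) + (0.5)·(0.5) + (-1.5)·(-1.5) + (-1.5)·(-1.5)) / 5 = 23.5/5 = 4.7
  Sample standard deviations s_i = √(s[i,i]):
  s(X) = √(6.7) = 2.5884
  s(Y) = √(4.7) = 2.1679
  s(Z) = √(4.7) = 2.1679

Step 3 — r_{ij} = s_{ij} / (s_i · s_j):
  r[X,X] = 1 (diagonal).
  r[X,Y] = -0.5 / (2.5884 · 2.1679) = -0.5 / 5.6116 = -0.0891
  r[X,Z] = -2.7 / (2.5884 · 2.1679) = -2.7 / 5.6116 = -0.4811
  r[Y,Y] = 1 (diagonal).
  r[Y,Z] = 0.9 / (2.1679 · 2.1679) = 0.9 / 4.7 = 0.1915
  r[Z,Z] = 1 (diagonal).

R is symmetric with unit diagonal. Assembling:

R = [[1, -0.0891, -0.4811],
 [-0.0891, 1, 0.1915],
 [-0.4811, 0.1915, 1]]


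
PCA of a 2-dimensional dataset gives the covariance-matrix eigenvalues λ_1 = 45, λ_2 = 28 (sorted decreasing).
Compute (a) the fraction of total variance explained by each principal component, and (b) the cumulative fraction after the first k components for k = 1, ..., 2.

Step 1 — total variance = trace(Sigma) = Σ λ_i = 45 + 28 = 73.

Step 2 — fraction explained by component i = λ_i / Σ λ:
  PC1: 45/73 = 0.6164
  PC2: 28/73 = 0.3836

Step 3 — cumulative fraction after k components = (λ_1 + ... + λ_k) / Σ λ:
  k = 1: 45/73 = 0.6164
  k = 2: (45 + 28)/73 = 73/73 = 1

Summary (fraction, with percent):

explained: PC1 0.6164 (61.64%), PC2 0.3836 (38.36%);  cumulative: 0.6164, 1


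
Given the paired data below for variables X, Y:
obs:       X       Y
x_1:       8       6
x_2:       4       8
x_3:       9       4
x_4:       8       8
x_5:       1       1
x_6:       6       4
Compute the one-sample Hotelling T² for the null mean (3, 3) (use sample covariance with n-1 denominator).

Step 1 — sample mean vector:
  mean(X) = (8 + 4 + 9 + 8 + 1 + 6) / 6 = 36/6 = 6
  mean(Y) = (6 + 8 + 4 + 8 + 1 + 4) / 6 = 31/6 = 5.1667
  x̄ = (6, 5.1667),  deviation x̄ - mu_0 = (6, 5.1667) - (3, 3) = (3, 2.1667).

Step 2 — sample covariance matrix, S[i,j] = (1/(n-1)) · Σ_k (x_{k,i} - mean_i) · (x_{k,j} - mean_j), divisor n-1 = 5:
  S[X,X] = ((2)·(2) + (-2)·(-2) + (3)·(3) + (2)·(2) + (-5)·(-5) + (0)·(0)) / 5 = 46/5 = 9.2
  S[X,Y] = ((2)·(0.8333) + (-2)·(2.8333) + (3)·(-1.1667) + (2)·(2.8333) + (-5)·(-4.1667) + (0)·(-1.1667)) / 5 = 19/5 = 3.8
  S[Y,Y] = ((0.8333)·(0.8333) + (2.8333)·(2.8333) + (-1.1667)·(-1.1667) + (2.8333)·(2.8333) + (-4.1667)·(-4.1667) + (-1.1667)·(-1.1667)) / 5 = 36.8333/5 = 7.3667
  S = [[9.2, 3.8],
 [3.8, 7.3667]].

Step 3 — invert S. det(S) = 9.2·7.3667 - (3.8)² = 53.3333.
  S^{-1} = (1/det) · [[d, -b], [-b, a]] = [[0.1381, -0.0712],
 [-0.0712, 0.1725]].

Step 4 — quadratic form (x̄ - mu_0)^T · S^{-1} · (x̄ - mu_0):
  S^{-1} · (x̄ - mu_0) = (0.26, 0.16),
  (x̄ - mu_0)^T · [...] = (3)·(0.26) + (2.1667)·(0.16) = 1.1267.

Step 5 — scale by n: T² = 6 · 1.1267 = 6.76.

T² ≈ 6.76


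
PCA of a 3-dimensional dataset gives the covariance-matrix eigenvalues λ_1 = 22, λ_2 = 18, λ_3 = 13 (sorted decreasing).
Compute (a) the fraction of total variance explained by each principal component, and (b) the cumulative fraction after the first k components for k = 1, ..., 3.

Step 1 — total variance = trace(Sigma) = Σ λ_i = 22 + 18 + 13 = 53.

Step 2 — fraction explained by component i = λ_i / Σ λ:
  PC1: 22/53 = 0.4151
  PC2: 18/53 = 0.3396
  PC3: 13/53 = 0.2453

Step 3 — cumulative fraction after k components = (λ_1 + ... + λ_k) / Σ λ:
  k = 1: 22/53 = 0.4151
  k = 2: (22 + 18)/53 = 40/53 = 0.7547
  k = 3: (22 + 18 + 13)/53 = 53/53 = 1

Summary (fraction, with percent):

explained: PC1 0.4151 (41.51%), PC2 0.3396 (33.96%), PC3 0.2453 (24.53%);  cumulative: 0.4151, 0.7547, 1


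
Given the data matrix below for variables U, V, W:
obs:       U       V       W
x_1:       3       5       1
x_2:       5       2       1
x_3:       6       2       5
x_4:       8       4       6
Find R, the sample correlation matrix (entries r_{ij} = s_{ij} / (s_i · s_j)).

Step 1 — column means:
  mean(U) = (3 + 5 + 6 + 8) / 4 = 22/4 = 5.5
  mean(V) = (5 + 2 + 2 + 4) / 4 = 13/4 = 3.25
  mean(W) = (1 + 1 + 5 + 6) / 4 = 13/4 = 3.25

Step 2 — sample variances and covariances s[i,j] = (1/(n-1)) · Σ_k (x_{k,i} - mean_i) · (x_{k,j} - mean_j), with n-1 = 3:
  s[U,U] = ((-2.5)·(-2.5) + (-0.5)·(-0.5) + (0.5)·(0.5) + (2.5)·(2.5)) / 3 = 13/3 = 4.3333
  s[U,V] = ((-2.5)·(1.75) + (-0.5)·(-1.25) + (0.5)·(-1.25) + (2.5)·(0.75)) / 3 = -2.5/3 = -0.8333
  s[U,W] = ((-2.5)·(-2.25) + (-0.5)·(-2.25) + (0.5)·(1.75) + (2.5)·(2.75)) / 3 = 14.5/3 = 4.8333
  s[V,V] = ((1.75)·(1.75) + (-1.25)·(-1.25) + (-1.25)·(-1.25) + (0.75)·(0.75)) / 3 = 6.75/3 = 2.25
  s[V,W] = ((1.75)·(-2.25) + (-1.25)·(-2.25) + (-1.25)·(1.75) + (0.75)·(2.75)) / 3 = -1.25/3 = -0.4167
  s[W,W] = ((-2.25)·(-2.25) + (-2.25)·(-2.25) + (1.75)·(1.75) + (2.75)·(2.75)) / 3 = 20.75/3 = 6.9167
  Sample standard deviations s_i = √(s[i,i]):
  s(U) = √(4.3333) = 2.0817
  s(V) = √(2.25) = 1.5
  s(W) = √(6.9167) = 2.63

Step 3 — r_{ij} = s_{ij} / (s_i · s_j):
  r[U,U] = 1 (diagonal).
  r[U,V] = -0.8333 / (2.0817 · 1.5) = -0.8333 / 3.1225 = -0.2669
  r[U,W] = 4.8333 / (2.0817 · 2.63) = 4.8333 / 5.4747 = 0.8829
  r[V,V] = 1 (diagonal).
  r[V,W] = -0.4167 / (1.5 · 2.63) = -0.4167 / 3.9449 = -0.1056
  r[W,W] = 1 (diagonal).

R is symmetric with unit diagonal. Assembling:

R = [[1, -0.2669, 0.8829],
 [-0.2669, 1, -0.1056],
 [0.8829, -0.1056, 1]]


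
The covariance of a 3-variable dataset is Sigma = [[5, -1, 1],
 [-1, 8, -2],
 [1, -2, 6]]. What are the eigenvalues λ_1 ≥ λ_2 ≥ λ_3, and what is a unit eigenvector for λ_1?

Step 1 — characteristic polynomial p(λ) = det(λI - Sigma) = λ³ - tr·λ² + c_1·λ - det, where tr = trace, c_1 = sum of the principal 2×2 minors, det = det(Sigma):
  tr = 5 + 8 + 6 = 19,
  c_1 = (5·8 - (-1)²) + (5·6 - (1)²) + (8·6 - (-2)²) = 39 + 29 + 44 = 112,
  det = 5·(8·6 - (-2)²) - (-1)·((-1)·6 - (-2)·(1)) + (1)·((-1)·(-2) - 8·(1)) = 5·(44) - (-1)·(-4) + (1)·(-6) = 210.
  So p(λ) = λ³ - 19λ² + 112λ - 210.
Step 2 — look for an integer root (rational root theorem: any rational root is an integer divisor of 210). Testing λ = 5:
  p(5) = 125 - 475 + 560 - 210 = 0  ✓
  Dividing out (λ - 5): p(λ) = (λ - 5)(λ² - 14λ + 42).
Step 3 — remaining eigenvalues from the quadratic λ² - 14λ + 42 = 0:
  Δ = 14² - 4·42 = 196 - 168 = 28,  λ = (14 ± √28)/2 = (14 ± 5.2915)/2 ≈ 9.6458 or 4.3542.
  Sorted: λ_1 = 9.6458,  λ_2 = 5,  λ_3 = 4.3542  (check: sum = 19 = tr ✓).

Step 4 — unit eigenvector for λ_1 ≈ 9.6458: v spans the null space of (Sigma - λ_1 I), whose rows are
  r_1 = (-4.6458, -1, 1),  r_2 = (-1, -1.6458, -2),  r_3 = (1, -2, -3.6458).
  v is orthogonal to every row, so take v ∝ r_1 × r_2 = ((-1)·(-2) - (1)·(-1.6458), (1)·(-1) - (-4.6458)·(-2), (-4.6458)·(-1.6458) - (-1)·(-1)) ≈ (3.6458, -10.2915, 6.6458).
  Let u = (3.6458, -10.2915, 6.6458).
  ||u|| = √((3.6458)² + (-10.2915)² + (6.6458)²) = √(163.3725) ≈ 12.7817,  v_1 = u/||u|| ≈ (0.2852, -0.8052, 0.5199) (||v_1|| = 1).

λ_1 = 9.6458,  λ_2 = 5,  λ_3 = 4.3542;  v_1 ≈ (0.2852, -0.8052, 0.5199)


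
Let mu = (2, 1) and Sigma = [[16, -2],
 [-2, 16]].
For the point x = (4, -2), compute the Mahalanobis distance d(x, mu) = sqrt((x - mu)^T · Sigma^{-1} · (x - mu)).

Step 1 — centre the observation: (x - mu) = (2, -3).

Step 2 — invert Sigma. det(Sigma) = 16·16 - (-2)² = 252.
  Sigma^{-1} = (1/det) · [[d, -b], [-b, a]] = [[0.0635, 0.0079],
 [0.0079, 0.0635]].

Step 3 — form the quadratic (x - mu)^T · Sigma^{-1} · (x - mu):
  Sigma^{-1} · (x - mu) = (0.1032, -0.1746).
  (x - mu)^T · [Sigma^{-1} · (x - mu)] = (2)·(0.1032) + (-3)·(-0.1746) = 0.7302.

Step 4 — take square root: d = √(0.7302) ≈ 0.8545.

d(x, mu) = √(0.7302) ≈ 0.8545


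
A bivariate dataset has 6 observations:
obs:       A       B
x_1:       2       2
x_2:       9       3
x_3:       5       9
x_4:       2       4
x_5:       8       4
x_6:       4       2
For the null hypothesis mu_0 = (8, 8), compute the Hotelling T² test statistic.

Step 1 — sample mean vector:
  mean(A) = (2 + 9 + 5 + 2 + 8 + 4) / 6 = 30/6 = 5
  mean(B) = (2 + 3 + 9 + 4 + 4 + 2) / 6 = 24/6 = 4
  x̄ = (5, 4),  deviation x̄ - mu_0 = (5, 4) - (8, 8) = (-3, -4).

Step 2 — sample covariance matrix, S[i,j] = (1/(n-1)) · Σ_k (x_{k,i} - mean_i) · (x_{k,j} - mean_j), divisor n-1 = 5:
  S[A,A] = ((-3)·(-3) + (4)·(4) + (0)·(0) + (-3)·(-3) + (3)·(3) + (-1)·(-1)) / 5 = 44/5 = 8.8
  S[A,B] = ((-3)·(-2) + (4)·(-1) + (0)·(5) + (-3)·(0) + (3)·(0) + (-1)·(-2)) / 5 = 4/5 = 0.8
  S[B,B] = ((-2)·(-2) + (-1)·(-1) + (5)·(5) + (0)·(0) + (0)·(0) + (-2)·(-2)) / 5 = 34/5 = 6.8
  S = [[8.8, 0.8],
 [0.8, 6.8]].

Step 3 — invert S. det(S) = 8.8·6.8 - (0.8)² = 59.2.
  S^{-1} = (1/det) · [[d, -b], [-b, a]] = [[0.1149, -0.0135],
 [-0.0135, 0.1486]].

Step 4 — quadratic form (x̄ - mu_0)^T · S^{-1} · (x̄ - mu_0):
  S^{-1} · (x̄ - mu_0) = (-0.2905, -0.5541),
  (x̄ - mu_0)^T · [...] = (-3)·(-0.2905) + (-4)·(-0.5541) = 3.0878.

Step 5 — scale by n: T² = 6 · 3.0878 = 18.527.

T² ≈ 18.527


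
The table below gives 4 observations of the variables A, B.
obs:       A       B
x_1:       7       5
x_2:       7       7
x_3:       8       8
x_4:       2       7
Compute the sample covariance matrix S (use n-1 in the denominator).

Step 1 — column means:
  mean(A) = (7 + 7 + 8 + 2) / 4 = 24/4 = 6
  mean(B) = (5 + 7 + 8 + 7) / 4 = 27/4 = 6.75

Step 2 — sample covariance S[i,j] = (1/(n-1)) · Σ_k (x_{k,i} - mean_i) · (x_{k,j} - mean_j), with n-1 = 3.
  S[A,A] = ((1)·(1) + (1)·(1) + (2)·(2) + (-4)·(-4)) / 3 = 22/3 = 7.3333
  S[A,B] = ((1)·(-1.75) + (1)·(0.25) + (2)·(1.25) + (-4)·(0.25)) / 3 = 0/3 = 0
  S[B,B] = ((-1.75)·(-1.75) + (0.25)·(0.25) + (1.25)·(1.25) + (0.25)·(0.25)) / 3 = 4.75/3 = 1.5833

S is symmetric (S[j,i] = S[i,j]). Assembling:

S = [[7.3333, 0],
 [0, 1.5833]]


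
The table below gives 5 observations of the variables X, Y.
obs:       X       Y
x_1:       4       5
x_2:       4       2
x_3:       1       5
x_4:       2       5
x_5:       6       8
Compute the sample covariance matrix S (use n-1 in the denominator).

Step 1 — column means:
  mean(X) = (4 + 4 + 1 + 2 + 6) / 5 = 17/5 = 3.4
  mean(Y) = (5 + 2 + 5 + 5 + 8) / 5 = 25/5 = 5

Step 2 — sample covariance S[i,j] = (1/(n-1)) · Σ_k (x_{k,i} - mean_i) · (x_{k,j} - mean_j), with n-1 = 4.
  S[X,X] = ((0.6)·(0.6) + (0.6)·(0.6) + (-2.4)·(-2.4) + (-1.4)·(-1.4) + (2.6)·(2.6)) / 4 = 15.2/4 = 3.8
  S[X,Y] = ((0.6)·(0) + (0.6)·(-3) + (-2.4)·(0) + (-1.4)·(0) + (2.6)·(3)) / 4 = 6/4 = 1.5
  S[Y,Y] = ((0)·(0) + (-3)·(-3) + (0)·(0) + (0)·(0) + (3)·(3)) / 4 = 18/4 = 4.5

S is symmetric (S[j,i] = S[i,j]). Assembling:

S = [[3.8, 1.5],
 [1.5, 4.5]]


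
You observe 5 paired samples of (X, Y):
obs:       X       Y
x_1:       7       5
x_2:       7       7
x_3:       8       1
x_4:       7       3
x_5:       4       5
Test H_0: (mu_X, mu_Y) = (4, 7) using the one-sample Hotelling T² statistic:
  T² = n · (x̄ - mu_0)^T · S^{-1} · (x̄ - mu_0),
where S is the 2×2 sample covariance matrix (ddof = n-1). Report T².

Step 1 — sample mean vector:
  mean(X) = (7 + 7 + 8 + 7 + 4) / 5 = 33/5 = 6.6
  mean(Y) = (5 + 7 + 1 + 3 + 5) / 5 = 21/5 = 4.2
  x̄ = (6.6, 4.2),  deviation x̄ - mu_0 = (6.6, 4.2) - (4, 7) = (2.6, -2.8).

Step 2 — sample covariance matrix, S[i,j] = (1/(n-1)) · Σ_k (x_{k,i} - mean_i) · (x_{k,j} - mean_j), divisor n-1 = 4:
  S[X,X] = ((0.4)·(0.4) + (0.4)·(0.4) + (1.4)·(1.4) + (0.4)·(0.4) + (-2.6)·(-2.6)) / 4 = 9.2/4 = 2.3
  S[X,Y] = ((0.4)·(0.8) + (0.4)·(2.8) + (1.4)·(-3.2) + (0.4)·(-1.2) + (-2.6)·(0.8)) / 4 = -5.6/4 = -1.4
  S[Y,Y] = ((0.8)·(0.8) + (2.8)·(2.8) + (-3.2)·(-3.2) + (-1.2)·(-1.2) + (0.8)·(0.8)) / 4 = 20.8/4 = 5.2
  S = [[2.3, -1.4],
 [-1.4, 5.2]].

Step 3 — invert S. det(S) = 2.3·5.2 - (-1.4)² = 10.
  S^{-1} = (1/det) · [[d, -b], [-b, a]] = [[0.52, 0.14],
 [0.14, 0.23]].

Step 4 — quadratic form (x̄ - mu_0)^T · S^{-1} · (x̄ - mu_0):
  S^{-1} · (x̄ - mu_0) = (0.96, -0.28),
  (x̄ - mu_0)^T · [...] = (2.6)·(0.96) + (-2.8)·(-0.28) = 3.28.

Step 5 — scale by n: T² = 5 · 3.28 = 16.4.

T² ≈ 16.4


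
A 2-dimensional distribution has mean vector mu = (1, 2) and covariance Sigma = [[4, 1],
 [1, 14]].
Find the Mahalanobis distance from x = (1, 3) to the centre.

Step 1 — centre the observation: (x - mu) = (0, 1).

Step 2 — invert Sigma. det(Sigma) = 4·14 - (1)² = 55.
  Sigma^{-1} = (1/det) · [[d, -b], [-b, a]] = [[0.2545, -0.0182],
 [-0.0182, 0.0727]].

Step 3 — form the quadratic (x - mu)^T · Sigma^{-1} · (x - mu):
  Sigma^{-1} · (x - mu) = (-0.0182, 0.0727).
  (x - mu)^T · [Sigma^{-1} · (x - mu)] = (0)·(-0.0182) + (1)·(0.0727) = 0.0727.

Step 4 — take square root: d = √(0.0727) ≈ 0.2697.

d(x, mu) = √(0.0727) ≈ 0.2697


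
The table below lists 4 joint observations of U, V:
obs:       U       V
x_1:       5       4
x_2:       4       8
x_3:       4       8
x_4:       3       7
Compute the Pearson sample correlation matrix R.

Step 1 — column means:
  mean(U) = (5 + 4 + 4 + 3) / 4 = 16/4 = 4
  mean(V) = (4 + 8 + 8 + 7) / 4 = 27/4 = 6.75

Step 2 — sample variances and covariances s[i,j] = (1/(n-1)) · Σ_k (x_{k,i} - mean_i) · (x_{k,j} - mean_j), with n-1 = 3:
  s[U,U] = ((1)·(1) + (0)·(0) + (0)·(0) + (-1)·(-1)) / 3 = 2/3 = 0.6667
  s[U,V] = ((1)·(-2.75) + (0)·(1.25) + (0)·(1.25) + (-1)·(0.25)) / 3 = -3/3 = -1
  s[V,V] = ((-2.75)·(-2.75) + (1.25)·(1.25) + (1.25)·(1.25) + (0.25)·(0.25)) / 3 = 10.75/3 = 3.5833
  Sample standard deviations s_i = √(s[i,i]):
  s(U) = √(0.6667) = 0.8165
  s(V) = √(3.5833) = 1.893

Step 3 — r_{ij} = s_{ij} / (s_i · s_j):
  r[U,U] = 1 (diagonal).
  r[U,V] = -1 / (0.8165 · 1.893) = -1 / 1.5456 = -0.647
  r[V,V] = 1 (diagonal).

R is symmetric with unit diagonal. Assembling:

R = [[1, -0.647],
 [-0.647, 1]]


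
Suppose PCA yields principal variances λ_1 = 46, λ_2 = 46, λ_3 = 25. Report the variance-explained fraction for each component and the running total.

Step 1 — total variance = trace(Sigma) = Σ λ_i = 46 + 46 + 25 = 117.

Step 2 — fraction explained by component i = λ_i / Σ λ:
  PC1: 46/117 = 0.3932
  PC2: 46/117 = 0.3932
  PC3: 25/117 = 0.2137

Step 3 — cumulative fraction after k components = (λ_1 + ... + λ_k) / Σ λ:
  k = 1: 46/117 = 0.3932
  k = 2: (46 + 46)/117 = 92/117 = 0.7863
  k = 3: (46 + 46 + 25)/117 = 117/117 = 1

Summary (fraction, with percent):

explained: PC1 0.3932 (39.32%), PC2 0.3932 (39.32%), PC3 0.2137 (21.37%);  cumulative: 0.3932, 0.7863, 1


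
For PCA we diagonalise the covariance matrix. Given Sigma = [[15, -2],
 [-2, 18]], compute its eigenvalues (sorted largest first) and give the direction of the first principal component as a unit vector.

Step 1 — characteristic polynomial of 2×2 Sigma:
  det(Sigma - λI) = λ² - trace · λ + det = 0.
  trace = 15 + 18 = 33, det = 15·18 - (-2)² = 266.
Step 2 — discriminant:
  Δ = trace² - 4·det = 1089 - 1064 = 25.
Step 3 — eigenvalues:
  λ = (trace ± √Δ)/2 = (33 ± 5)/2,
  λ_1 = 19,  λ_2 = 14.

Step 4 — unit eigenvector for λ_1: solve (Sigma - λ_1 I)v = 0. First row:
  (15 - 19)·v_x + (-2)·v_y = 0, i.e. (-4)·v_x + (-2)·v_y = 0,
  so v ∝ (b, λ_1 - a) = (-2, 4); multiply by -1 so the first entry is positive: u = (2, -4).
  ||u|| = √((2)² + (-4)²) = √(20) ≈ 4.4721,
  v_1 = u/||u|| ≈ (0.4472, -0.8944) (||v_1|| = 1).

λ_1 = 19,  λ_2 = 14;  v_1 ≈ (0.4472, -0.8944)


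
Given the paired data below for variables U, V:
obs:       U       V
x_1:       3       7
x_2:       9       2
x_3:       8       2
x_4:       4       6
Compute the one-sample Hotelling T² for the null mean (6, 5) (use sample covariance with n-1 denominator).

Step 1 — sample mean vector:
  mean(U) = (3 + 9 + 8 + 4) / 4 = 24/4 = 6
  mean(V) = (7 + 2 + 2 + 6) / 4 = 17/4 = 4.25
  x̄ = (6, 4.25),  deviation x̄ - mu_0 = (6, 4.25) - (6, 5) = (0, -0.75).

Step 2 — sample covariance matrix, S[i,j] = (1/(n-1)) · Σ_k (x_{k,i} - mean_i) · (x_{k,j} - mean_j), divisor n-1 = 3:
  S[U,U] = ((-3)·(-3) + (3)·(3) + (2)·(2) + (-2)·(-2)) / 3 = 26/3 = 8.6667
  S[U,V] = ((-3)·(2.75) + (3)·(-2.25) + (2)·(-2.25) + (-2)·(1.75)) / 3 = -23/3 = -7.6667
  S[V,V] = ((2.75)·(2.75) + (-2.25)·(-2.25) + (-2.25)·(-2.25) + (1.75)·(1.75)) / 3 = 20.75/3 = 6.9167
  S = [[8.6667, -7.6667],
 [-7.6667, 6.9167]].

Step 3 — invert S. det(S) = 8.6667·6.9167 - (-7.6667)² = 1.1667.
  S^{-1} = (1/det) · [[d, -b], [-b, a]] = [[5.9286, 6.5714],
 [6.5714, 7.4286]].

Step 4 — quadratic form (x̄ - mu_0)^T · S^{-1} · (x̄ - mu_0):
  S^{-1} · (x̄ - mu_0) = (-4.9286, -5.5714),
  (x̄ - mu_0)^T · [...] = (0)·(-4.9286) + (-0.75)·(-5.5714) = 4.1786.

Step 5 — scale by n: T² = 4 · 4.1786 = 16.7143.

T² ≈ 16.7143


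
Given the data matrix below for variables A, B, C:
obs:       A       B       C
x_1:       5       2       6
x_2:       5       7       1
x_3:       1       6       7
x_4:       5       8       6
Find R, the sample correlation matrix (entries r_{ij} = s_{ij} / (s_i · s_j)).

Step 1 — column means:
  mean(A) = (5 + 5 + 1 + 5) / 4 = 16/4 = 4
  mean(B) = (2 + 7 + 6 + 8) / 4 = 23/4 = 5.75
  mean(C) = (6 + 1 + 7 + 6) / 4 = 20/4 = 5

Step 2 — sample variances and covariances s[i,j] = (1/(n-1)) · Σ_k (x_{k,i} - mean_i) · (x_{k,j} - mean_j), with n-1 = 3:
  s[A,A] = ((1)·(1) + (1)·(1) + (-3)·(-3) + (1)·(1)) / 3 = 12/3 = 4
  s[A,B] = ((1)·(-3.75) + (1)·(1.25) + (-3)·(0.25) + (1)·(2.25)) / 3 = -1/3 = -0.3333
  s[A,C] = ((1)·(1) + (1)·(-4) + (-3)·(2) + (1)·(1)) / 3 = -8/3 = -2.6667
  s[B,B] = ((-3.75)·(-3.75) + (1.25)·(1.25) + (0.25)·(0.25) + (2.25)·(2.25)) / 3 = 20.75/3 = 6.9167
  s[B,C] = ((-3.75)·(1) + (1.25)·(-4) + (0.25)·(2) + (2.25)·(1)) / 3 = -6/3 = -2
  s[C,C] = ((1)·(1) + (-4)·(-4) + (2)·(2) + (1)·(1)) / 3 = 22/3 = 7.3333
  Sample standard deviations s_i = √(s[i,i]):
  s(A) = √(4) = 2
  s(B) = √(6.9167) = 2.63
  s(C) = √(7.3333) = 2.708

Step 3 — r_{ij} = s_{ij} / (s_i · s_j):
  r[A,A] = 1 (diagonal).
  r[A,B] = -0.3333 / (2 · 2.63) = -0.3333 / 5.2599 = -0.0634
  r[A,C] = -2.6667 / (2 · 2.708) = -2.6667 / 5.416 = -0.4924
  r[B,B] = 1 (diagonal).
  r[B,C] = -2 / (2.63 · 2.708) = -2 / 7.122 = -0.2808
  r[C,C] = 1 (diagonal).

R is symmetric with unit diagonal. Assembling:

R = [[1, -0.0634, -0.4924],
 [-0.0634, 1, -0.2808],
 [-0.4924, -0.2808, 1]]


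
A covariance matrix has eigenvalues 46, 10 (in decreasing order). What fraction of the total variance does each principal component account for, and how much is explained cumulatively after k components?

Step 1 — total variance = trace(Sigma) = Σ λ_i = 46 + 10 = 56.

Step 2 — fraction explained by component i = λ_i / Σ λ:
  PC1: 46/56 = 0.8214
  PC2: 10/56 = 0.1786

Step 3 — cumulative fraction after k components = (λ_1 + ... + λ_k) / Σ λ:
  k = 1: 46/56 = 0.8214
  k = 2: (46 + 10)/56 = 56/56 = 1

Summary (fraction, with percent):

explained: PC1 0.8214 (82.14%), PC2 0.1786 (17.86%);  cumulative: 0.8214, 1


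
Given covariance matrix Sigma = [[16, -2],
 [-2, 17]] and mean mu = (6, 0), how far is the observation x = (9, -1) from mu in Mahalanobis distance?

Step 1 — centre the observation: (x - mu) = (3, -1).

Step 2 — invert Sigma. det(Sigma) = 16·17 - (-2)² = 268.
  Sigma^{-1} = (1/det) · [[d, -b], [-b, a]] = [[0.0634, 0.0075],
 [0.0075, 0.0597]].

Step 3 — form the quadratic (x - mu)^T · Sigma^{-1} · (x - mu):
  Sigma^{-1} · (x - mu) = (0.1828, -0.0373).
  (x - mu)^T · [Sigma^{-1} · (x - mu)] = (3)·(0.1828) + (-1)·(-0.0373) = 0.5858.

Step 4 — take square root: d = √(0.5858) ≈ 0.7654.

d(x, mu) = √(0.5858) ≈ 0.7654


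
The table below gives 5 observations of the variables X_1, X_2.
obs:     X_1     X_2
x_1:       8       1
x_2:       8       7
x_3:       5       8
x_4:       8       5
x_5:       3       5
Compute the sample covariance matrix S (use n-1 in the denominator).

Step 1 — column means:
  mean(X_1) = (8 + 8 + 5 + 8 + 3) / 5 = 32/5 = 6.4
  mean(X_2) = (1 + 7 + 8 + 5 + 5) / 5 = 26/5 = 5.2

Step 2 — sample covariance S[i,j] = (1/(n-1)) · Σ_k (x_{k,i} - mean_i) · (x_{k,j} - mean_j), with n-1 = 4.
  S[X_1,X_1] = ((1.6)·(1.6) + (1.6)·(1.6) + (-1.4)·(-1.4) + (1.6)·(1.6) + (-3.4)·(-3.4)) / 4 = 21.2/4 = 5.3
  S[X_1,X_2] = ((1.6)·(-4.2) + (1.6)·(1.8) + (-1.4)·(2.8) + (1.6)·(-0.2) + (-3.4)·(-0.2)) / 4 = -7.4/4 = -1.85
  S[X_2,X_2] = ((-4.2)·(-4.2) + (1.8)·(1.8) + (2.8)·(2.8) + (-0.2)·(-0.2) + (-0.2)·(-0.2)) / 4 = 28.8/4 = 7.2

S is symmetric (S[j,i] = S[i,j]). Assembling:

S = [[5.3, -1.85],
 [-1.85, 7.2]]
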